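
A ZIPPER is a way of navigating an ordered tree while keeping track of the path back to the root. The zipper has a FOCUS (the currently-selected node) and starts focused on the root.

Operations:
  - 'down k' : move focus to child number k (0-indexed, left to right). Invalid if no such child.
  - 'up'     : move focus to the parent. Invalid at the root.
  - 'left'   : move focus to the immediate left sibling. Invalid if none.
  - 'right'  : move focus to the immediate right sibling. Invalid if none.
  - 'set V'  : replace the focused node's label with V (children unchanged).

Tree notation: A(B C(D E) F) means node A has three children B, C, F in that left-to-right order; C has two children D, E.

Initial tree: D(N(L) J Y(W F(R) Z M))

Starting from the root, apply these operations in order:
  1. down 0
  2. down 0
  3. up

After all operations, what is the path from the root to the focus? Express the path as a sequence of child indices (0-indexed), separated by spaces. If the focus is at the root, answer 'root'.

Answer: 0

Derivation:
Step 1 (down 0): focus=N path=0 depth=1 children=['L'] left=[] right=['J', 'Y'] parent=D
Step 2 (down 0): focus=L path=0/0 depth=2 children=[] left=[] right=[] parent=N
Step 3 (up): focus=N path=0 depth=1 children=['L'] left=[] right=['J', 'Y'] parent=D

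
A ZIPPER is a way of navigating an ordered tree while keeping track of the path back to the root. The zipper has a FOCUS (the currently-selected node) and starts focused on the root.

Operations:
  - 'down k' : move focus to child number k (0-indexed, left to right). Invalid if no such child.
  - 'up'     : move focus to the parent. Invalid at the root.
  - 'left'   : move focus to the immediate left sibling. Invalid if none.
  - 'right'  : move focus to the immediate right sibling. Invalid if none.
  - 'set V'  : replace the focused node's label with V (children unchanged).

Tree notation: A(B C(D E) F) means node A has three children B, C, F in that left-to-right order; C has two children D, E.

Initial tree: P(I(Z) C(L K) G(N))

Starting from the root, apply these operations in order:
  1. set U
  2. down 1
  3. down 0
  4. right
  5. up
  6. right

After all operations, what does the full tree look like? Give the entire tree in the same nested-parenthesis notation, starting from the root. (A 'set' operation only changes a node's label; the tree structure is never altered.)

Step 1 (set U): focus=U path=root depth=0 children=['I', 'C', 'G'] (at root)
Step 2 (down 1): focus=C path=1 depth=1 children=['L', 'K'] left=['I'] right=['G'] parent=U
Step 3 (down 0): focus=L path=1/0 depth=2 children=[] left=[] right=['K'] parent=C
Step 4 (right): focus=K path=1/1 depth=2 children=[] left=['L'] right=[] parent=C
Step 5 (up): focus=C path=1 depth=1 children=['L', 'K'] left=['I'] right=['G'] parent=U
Step 6 (right): focus=G path=2 depth=1 children=['N'] left=['I', 'C'] right=[] parent=U

Answer: U(I(Z) C(L K) G(N))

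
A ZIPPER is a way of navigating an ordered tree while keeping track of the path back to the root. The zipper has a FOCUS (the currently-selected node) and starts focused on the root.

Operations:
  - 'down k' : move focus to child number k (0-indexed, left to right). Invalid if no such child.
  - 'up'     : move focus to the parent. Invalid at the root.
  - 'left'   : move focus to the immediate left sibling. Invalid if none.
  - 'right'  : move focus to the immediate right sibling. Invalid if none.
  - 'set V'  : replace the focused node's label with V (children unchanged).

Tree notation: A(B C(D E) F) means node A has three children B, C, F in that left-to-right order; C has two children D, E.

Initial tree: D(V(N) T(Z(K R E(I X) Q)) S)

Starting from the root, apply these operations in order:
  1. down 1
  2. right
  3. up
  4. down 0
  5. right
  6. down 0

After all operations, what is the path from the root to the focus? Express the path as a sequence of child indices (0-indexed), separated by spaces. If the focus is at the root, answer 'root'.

Step 1 (down 1): focus=T path=1 depth=1 children=['Z'] left=['V'] right=['S'] parent=D
Step 2 (right): focus=S path=2 depth=1 children=[] left=['V', 'T'] right=[] parent=D
Step 3 (up): focus=D path=root depth=0 children=['V', 'T', 'S'] (at root)
Step 4 (down 0): focus=V path=0 depth=1 children=['N'] left=[] right=['T', 'S'] parent=D
Step 5 (right): focus=T path=1 depth=1 children=['Z'] left=['V'] right=['S'] parent=D
Step 6 (down 0): focus=Z path=1/0 depth=2 children=['K', 'R', 'E', 'Q'] left=[] right=[] parent=T

Answer: 1 0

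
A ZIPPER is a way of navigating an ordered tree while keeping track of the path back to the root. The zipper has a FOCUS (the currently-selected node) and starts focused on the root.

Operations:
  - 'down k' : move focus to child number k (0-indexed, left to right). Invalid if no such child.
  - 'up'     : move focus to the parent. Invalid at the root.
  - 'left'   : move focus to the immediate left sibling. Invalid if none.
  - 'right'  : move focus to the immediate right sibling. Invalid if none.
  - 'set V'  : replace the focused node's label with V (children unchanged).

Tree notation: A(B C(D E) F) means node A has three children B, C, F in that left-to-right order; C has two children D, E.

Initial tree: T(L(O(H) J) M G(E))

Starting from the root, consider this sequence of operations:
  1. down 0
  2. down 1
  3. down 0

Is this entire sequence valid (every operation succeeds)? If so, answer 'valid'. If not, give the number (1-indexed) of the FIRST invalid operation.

Answer: 3

Derivation:
Step 1 (down 0): focus=L path=0 depth=1 children=['O', 'J'] left=[] right=['M', 'G'] parent=T
Step 2 (down 1): focus=J path=0/1 depth=2 children=[] left=['O'] right=[] parent=L
Step 3 (down 0): INVALID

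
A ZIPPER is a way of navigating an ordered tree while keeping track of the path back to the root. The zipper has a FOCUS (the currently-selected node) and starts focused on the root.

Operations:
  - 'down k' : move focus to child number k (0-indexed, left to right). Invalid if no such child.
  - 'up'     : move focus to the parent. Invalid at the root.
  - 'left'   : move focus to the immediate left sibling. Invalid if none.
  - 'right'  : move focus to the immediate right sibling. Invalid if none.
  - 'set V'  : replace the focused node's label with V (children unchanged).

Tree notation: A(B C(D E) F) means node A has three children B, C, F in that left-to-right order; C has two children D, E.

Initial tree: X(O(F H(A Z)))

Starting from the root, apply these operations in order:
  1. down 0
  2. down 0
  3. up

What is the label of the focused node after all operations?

Step 1 (down 0): focus=O path=0 depth=1 children=['F', 'H'] left=[] right=[] parent=X
Step 2 (down 0): focus=F path=0/0 depth=2 children=[] left=[] right=['H'] parent=O
Step 3 (up): focus=O path=0 depth=1 children=['F', 'H'] left=[] right=[] parent=X

Answer: O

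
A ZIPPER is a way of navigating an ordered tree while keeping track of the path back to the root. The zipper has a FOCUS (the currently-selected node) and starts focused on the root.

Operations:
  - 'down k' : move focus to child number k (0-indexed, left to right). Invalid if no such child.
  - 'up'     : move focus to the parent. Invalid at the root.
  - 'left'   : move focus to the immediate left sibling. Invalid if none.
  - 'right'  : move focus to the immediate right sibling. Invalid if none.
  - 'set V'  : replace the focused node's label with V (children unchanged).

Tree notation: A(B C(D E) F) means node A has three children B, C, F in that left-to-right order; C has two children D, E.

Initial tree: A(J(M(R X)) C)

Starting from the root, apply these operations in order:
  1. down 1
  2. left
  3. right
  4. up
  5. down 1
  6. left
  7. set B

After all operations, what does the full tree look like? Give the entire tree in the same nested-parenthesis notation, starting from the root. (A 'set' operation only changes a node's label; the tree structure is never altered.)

Step 1 (down 1): focus=C path=1 depth=1 children=[] left=['J'] right=[] parent=A
Step 2 (left): focus=J path=0 depth=1 children=['M'] left=[] right=['C'] parent=A
Step 3 (right): focus=C path=1 depth=1 children=[] left=['J'] right=[] parent=A
Step 4 (up): focus=A path=root depth=0 children=['J', 'C'] (at root)
Step 5 (down 1): focus=C path=1 depth=1 children=[] left=['J'] right=[] parent=A
Step 6 (left): focus=J path=0 depth=1 children=['M'] left=[] right=['C'] parent=A
Step 7 (set B): focus=B path=0 depth=1 children=['M'] left=[] right=['C'] parent=A

Answer: A(B(M(R X)) C)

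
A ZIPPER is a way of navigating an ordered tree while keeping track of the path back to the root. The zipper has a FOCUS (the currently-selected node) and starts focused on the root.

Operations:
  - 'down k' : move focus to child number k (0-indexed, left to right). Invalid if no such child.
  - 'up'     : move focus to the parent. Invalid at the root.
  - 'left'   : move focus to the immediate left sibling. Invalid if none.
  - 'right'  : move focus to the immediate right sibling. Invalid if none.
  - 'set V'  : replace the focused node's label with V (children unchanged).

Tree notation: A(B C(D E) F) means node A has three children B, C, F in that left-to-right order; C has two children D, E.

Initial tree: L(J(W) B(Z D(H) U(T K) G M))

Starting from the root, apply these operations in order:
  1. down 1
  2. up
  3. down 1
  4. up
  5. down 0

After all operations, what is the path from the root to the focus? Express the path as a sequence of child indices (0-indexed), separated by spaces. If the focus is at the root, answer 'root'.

Step 1 (down 1): focus=B path=1 depth=1 children=['Z', 'D', 'U', 'G', 'M'] left=['J'] right=[] parent=L
Step 2 (up): focus=L path=root depth=0 children=['J', 'B'] (at root)
Step 3 (down 1): focus=B path=1 depth=1 children=['Z', 'D', 'U', 'G', 'M'] left=['J'] right=[] parent=L
Step 4 (up): focus=L path=root depth=0 children=['J', 'B'] (at root)
Step 5 (down 0): focus=J path=0 depth=1 children=['W'] left=[] right=['B'] parent=L

Answer: 0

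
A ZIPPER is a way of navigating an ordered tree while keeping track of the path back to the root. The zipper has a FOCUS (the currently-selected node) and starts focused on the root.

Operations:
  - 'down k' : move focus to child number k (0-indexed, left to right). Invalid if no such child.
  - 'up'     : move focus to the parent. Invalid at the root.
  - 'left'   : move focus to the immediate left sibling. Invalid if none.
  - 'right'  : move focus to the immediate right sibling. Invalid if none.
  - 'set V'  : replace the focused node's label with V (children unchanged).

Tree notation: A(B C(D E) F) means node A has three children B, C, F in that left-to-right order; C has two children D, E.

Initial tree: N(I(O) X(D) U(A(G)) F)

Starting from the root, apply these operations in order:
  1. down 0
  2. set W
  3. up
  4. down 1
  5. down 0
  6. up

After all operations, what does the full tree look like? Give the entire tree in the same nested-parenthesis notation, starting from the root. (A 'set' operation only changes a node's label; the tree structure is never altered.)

Step 1 (down 0): focus=I path=0 depth=1 children=['O'] left=[] right=['X', 'U', 'F'] parent=N
Step 2 (set W): focus=W path=0 depth=1 children=['O'] left=[] right=['X', 'U', 'F'] parent=N
Step 3 (up): focus=N path=root depth=0 children=['W', 'X', 'U', 'F'] (at root)
Step 4 (down 1): focus=X path=1 depth=1 children=['D'] left=['W'] right=['U', 'F'] parent=N
Step 5 (down 0): focus=D path=1/0 depth=2 children=[] left=[] right=[] parent=X
Step 6 (up): focus=X path=1 depth=1 children=['D'] left=['W'] right=['U', 'F'] parent=N

Answer: N(W(O) X(D) U(A(G)) F)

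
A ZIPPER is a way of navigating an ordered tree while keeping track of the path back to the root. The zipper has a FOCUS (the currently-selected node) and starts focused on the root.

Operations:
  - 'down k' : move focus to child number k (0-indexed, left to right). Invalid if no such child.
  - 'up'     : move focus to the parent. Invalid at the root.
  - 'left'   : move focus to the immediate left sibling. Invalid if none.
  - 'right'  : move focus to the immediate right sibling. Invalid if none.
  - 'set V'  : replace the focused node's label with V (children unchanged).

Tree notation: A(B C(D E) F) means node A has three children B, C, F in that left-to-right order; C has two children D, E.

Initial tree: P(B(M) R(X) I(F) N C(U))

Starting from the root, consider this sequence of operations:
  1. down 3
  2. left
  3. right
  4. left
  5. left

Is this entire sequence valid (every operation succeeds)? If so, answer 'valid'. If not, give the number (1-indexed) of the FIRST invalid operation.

Answer: valid

Derivation:
Step 1 (down 3): focus=N path=3 depth=1 children=[] left=['B', 'R', 'I'] right=['C'] parent=P
Step 2 (left): focus=I path=2 depth=1 children=['F'] left=['B', 'R'] right=['N', 'C'] parent=P
Step 3 (right): focus=N path=3 depth=1 children=[] left=['B', 'R', 'I'] right=['C'] parent=P
Step 4 (left): focus=I path=2 depth=1 children=['F'] left=['B', 'R'] right=['N', 'C'] parent=P
Step 5 (left): focus=R path=1 depth=1 children=['X'] left=['B'] right=['I', 'N', 'C'] parent=P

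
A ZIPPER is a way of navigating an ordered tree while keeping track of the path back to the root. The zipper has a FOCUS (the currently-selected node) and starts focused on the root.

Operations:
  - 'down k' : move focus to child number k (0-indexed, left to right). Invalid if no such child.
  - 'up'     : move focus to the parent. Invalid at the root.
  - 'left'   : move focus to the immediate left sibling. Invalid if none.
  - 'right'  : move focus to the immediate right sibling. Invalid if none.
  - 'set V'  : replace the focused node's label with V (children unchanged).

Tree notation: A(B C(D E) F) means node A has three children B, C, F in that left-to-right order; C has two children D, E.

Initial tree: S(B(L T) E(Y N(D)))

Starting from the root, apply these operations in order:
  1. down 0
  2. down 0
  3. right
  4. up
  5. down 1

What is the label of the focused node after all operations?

Answer: T

Derivation:
Step 1 (down 0): focus=B path=0 depth=1 children=['L', 'T'] left=[] right=['E'] parent=S
Step 2 (down 0): focus=L path=0/0 depth=2 children=[] left=[] right=['T'] parent=B
Step 3 (right): focus=T path=0/1 depth=2 children=[] left=['L'] right=[] parent=B
Step 4 (up): focus=B path=0 depth=1 children=['L', 'T'] left=[] right=['E'] parent=S
Step 5 (down 1): focus=T path=0/1 depth=2 children=[] left=['L'] right=[] parent=B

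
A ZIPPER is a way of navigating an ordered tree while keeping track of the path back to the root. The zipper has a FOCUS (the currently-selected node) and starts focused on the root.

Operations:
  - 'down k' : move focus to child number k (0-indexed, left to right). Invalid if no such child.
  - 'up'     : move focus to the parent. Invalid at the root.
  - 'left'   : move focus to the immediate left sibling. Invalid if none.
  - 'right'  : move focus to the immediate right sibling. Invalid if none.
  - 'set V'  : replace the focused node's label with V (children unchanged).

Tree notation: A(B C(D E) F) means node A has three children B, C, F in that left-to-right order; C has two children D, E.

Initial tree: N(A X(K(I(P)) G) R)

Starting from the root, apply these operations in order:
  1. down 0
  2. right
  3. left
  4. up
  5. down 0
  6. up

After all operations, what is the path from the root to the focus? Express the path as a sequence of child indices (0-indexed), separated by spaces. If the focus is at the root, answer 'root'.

Step 1 (down 0): focus=A path=0 depth=1 children=[] left=[] right=['X', 'R'] parent=N
Step 2 (right): focus=X path=1 depth=1 children=['K', 'G'] left=['A'] right=['R'] parent=N
Step 3 (left): focus=A path=0 depth=1 children=[] left=[] right=['X', 'R'] parent=N
Step 4 (up): focus=N path=root depth=0 children=['A', 'X', 'R'] (at root)
Step 5 (down 0): focus=A path=0 depth=1 children=[] left=[] right=['X', 'R'] parent=N
Step 6 (up): focus=N path=root depth=0 children=['A', 'X', 'R'] (at root)

Answer: root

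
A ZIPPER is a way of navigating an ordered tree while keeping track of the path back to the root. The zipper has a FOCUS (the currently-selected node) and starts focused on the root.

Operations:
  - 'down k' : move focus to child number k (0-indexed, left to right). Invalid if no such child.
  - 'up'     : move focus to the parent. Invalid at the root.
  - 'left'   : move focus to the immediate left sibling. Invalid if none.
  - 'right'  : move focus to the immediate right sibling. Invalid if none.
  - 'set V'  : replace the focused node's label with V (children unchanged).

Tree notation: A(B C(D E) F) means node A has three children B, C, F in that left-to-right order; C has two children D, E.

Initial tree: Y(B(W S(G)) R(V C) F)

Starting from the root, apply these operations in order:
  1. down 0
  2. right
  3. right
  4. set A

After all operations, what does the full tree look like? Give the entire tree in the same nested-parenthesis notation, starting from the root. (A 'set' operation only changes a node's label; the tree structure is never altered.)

Step 1 (down 0): focus=B path=0 depth=1 children=['W', 'S'] left=[] right=['R', 'F'] parent=Y
Step 2 (right): focus=R path=1 depth=1 children=['V', 'C'] left=['B'] right=['F'] parent=Y
Step 3 (right): focus=F path=2 depth=1 children=[] left=['B', 'R'] right=[] parent=Y
Step 4 (set A): focus=A path=2 depth=1 children=[] left=['B', 'R'] right=[] parent=Y

Answer: Y(B(W S(G)) R(V C) A)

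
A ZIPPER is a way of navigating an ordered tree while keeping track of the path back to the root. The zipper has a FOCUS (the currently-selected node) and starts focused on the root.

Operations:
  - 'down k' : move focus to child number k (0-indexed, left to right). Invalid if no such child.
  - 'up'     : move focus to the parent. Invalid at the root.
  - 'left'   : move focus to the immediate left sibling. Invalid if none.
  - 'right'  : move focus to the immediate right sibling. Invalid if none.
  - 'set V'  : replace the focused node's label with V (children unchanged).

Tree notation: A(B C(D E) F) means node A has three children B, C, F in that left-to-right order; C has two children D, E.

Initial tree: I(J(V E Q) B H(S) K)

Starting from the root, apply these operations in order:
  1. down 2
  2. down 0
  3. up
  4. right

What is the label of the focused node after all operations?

Answer: K

Derivation:
Step 1 (down 2): focus=H path=2 depth=1 children=['S'] left=['J', 'B'] right=['K'] parent=I
Step 2 (down 0): focus=S path=2/0 depth=2 children=[] left=[] right=[] parent=H
Step 3 (up): focus=H path=2 depth=1 children=['S'] left=['J', 'B'] right=['K'] parent=I
Step 4 (right): focus=K path=3 depth=1 children=[] left=['J', 'B', 'H'] right=[] parent=I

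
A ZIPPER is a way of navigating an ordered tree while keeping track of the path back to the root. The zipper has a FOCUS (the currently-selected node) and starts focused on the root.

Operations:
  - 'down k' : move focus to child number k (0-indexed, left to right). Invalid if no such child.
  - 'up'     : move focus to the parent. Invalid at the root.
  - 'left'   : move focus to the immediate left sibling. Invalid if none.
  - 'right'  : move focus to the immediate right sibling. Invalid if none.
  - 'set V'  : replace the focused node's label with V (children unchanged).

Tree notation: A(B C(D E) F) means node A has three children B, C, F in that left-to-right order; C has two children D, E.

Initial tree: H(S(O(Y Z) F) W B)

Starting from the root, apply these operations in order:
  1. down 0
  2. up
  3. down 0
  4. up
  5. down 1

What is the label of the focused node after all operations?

Step 1 (down 0): focus=S path=0 depth=1 children=['O', 'F'] left=[] right=['W', 'B'] parent=H
Step 2 (up): focus=H path=root depth=0 children=['S', 'W', 'B'] (at root)
Step 3 (down 0): focus=S path=0 depth=1 children=['O', 'F'] left=[] right=['W', 'B'] parent=H
Step 4 (up): focus=H path=root depth=0 children=['S', 'W', 'B'] (at root)
Step 5 (down 1): focus=W path=1 depth=1 children=[] left=['S'] right=['B'] parent=H

Answer: W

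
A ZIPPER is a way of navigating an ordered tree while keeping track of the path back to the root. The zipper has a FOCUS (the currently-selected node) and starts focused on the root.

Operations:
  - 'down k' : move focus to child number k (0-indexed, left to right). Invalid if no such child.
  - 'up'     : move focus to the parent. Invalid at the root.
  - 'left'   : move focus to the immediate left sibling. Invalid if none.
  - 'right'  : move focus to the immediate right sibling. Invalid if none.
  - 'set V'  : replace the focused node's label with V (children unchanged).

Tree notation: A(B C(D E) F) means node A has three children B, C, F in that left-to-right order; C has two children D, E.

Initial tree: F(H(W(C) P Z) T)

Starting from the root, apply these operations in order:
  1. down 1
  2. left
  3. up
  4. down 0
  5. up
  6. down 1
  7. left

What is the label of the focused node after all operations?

Answer: H

Derivation:
Step 1 (down 1): focus=T path=1 depth=1 children=[] left=['H'] right=[] parent=F
Step 2 (left): focus=H path=0 depth=1 children=['W', 'P', 'Z'] left=[] right=['T'] parent=F
Step 3 (up): focus=F path=root depth=0 children=['H', 'T'] (at root)
Step 4 (down 0): focus=H path=0 depth=1 children=['W', 'P', 'Z'] left=[] right=['T'] parent=F
Step 5 (up): focus=F path=root depth=0 children=['H', 'T'] (at root)
Step 6 (down 1): focus=T path=1 depth=1 children=[] left=['H'] right=[] parent=F
Step 7 (left): focus=H path=0 depth=1 children=['W', 'P', 'Z'] left=[] right=['T'] parent=F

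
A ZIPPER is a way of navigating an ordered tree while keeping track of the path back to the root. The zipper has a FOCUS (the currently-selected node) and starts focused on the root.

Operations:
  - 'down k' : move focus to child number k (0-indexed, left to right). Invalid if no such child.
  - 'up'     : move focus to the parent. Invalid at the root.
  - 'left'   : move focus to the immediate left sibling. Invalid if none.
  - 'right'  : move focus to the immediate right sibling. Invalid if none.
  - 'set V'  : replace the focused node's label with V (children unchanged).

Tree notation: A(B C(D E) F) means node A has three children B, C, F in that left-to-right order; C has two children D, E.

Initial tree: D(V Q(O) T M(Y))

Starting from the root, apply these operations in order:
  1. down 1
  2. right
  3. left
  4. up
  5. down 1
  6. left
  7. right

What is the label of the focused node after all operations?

Step 1 (down 1): focus=Q path=1 depth=1 children=['O'] left=['V'] right=['T', 'M'] parent=D
Step 2 (right): focus=T path=2 depth=1 children=[] left=['V', 'Q'] right=['M'] parent=D
Step 3 (left): focus=Q path=1 depth=1 children=['O'] left=['V'] right=['T', 'M'] parent=D
Step 4 (up): focus=D path=root depth=0 children=['V', 'Q', 'T', 'M'] (at root)
Step 5 (down 1): focus=Q path=1 depth=1 children=['O'] left=['V'] right=['T', 'M'] parent=D
Step 6 (left): focus=V path=0 depth=1 children=[] left=[] right=['Q', 'T', 'M'] parent=D
Step 7 (right): focus=Q path=1 depth=1 children=['O'] left=['V'] right=['T', 'M'] parent=D

Answer: Q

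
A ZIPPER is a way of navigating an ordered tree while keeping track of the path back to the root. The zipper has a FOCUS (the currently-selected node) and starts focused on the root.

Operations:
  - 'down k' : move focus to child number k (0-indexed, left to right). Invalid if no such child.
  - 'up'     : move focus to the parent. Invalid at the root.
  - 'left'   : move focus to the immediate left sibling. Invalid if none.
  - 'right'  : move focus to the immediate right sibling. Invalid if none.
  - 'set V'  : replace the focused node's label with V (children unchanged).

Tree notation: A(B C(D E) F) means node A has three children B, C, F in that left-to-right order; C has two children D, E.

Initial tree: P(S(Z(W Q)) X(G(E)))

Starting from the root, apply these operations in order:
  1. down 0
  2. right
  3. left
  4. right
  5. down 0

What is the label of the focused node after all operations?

Answer: G

Derivation:
Step 1 (down 0): focus=S path=0 depth=1 children=['Z'] left=[] right=['X'] parent=P
Step 2 (right): focus=X path=1 depth=1 children=['G'] left=['S'] right=[] parent=P
Step 3 (left): focus=S path=0 depth=1 children=['Z'] left=[] right=['X'] parent=P
Step 4 (right): focus=X path=1 depth=1 children=['G'] left=['S'] right=[] parent=P
Step 5 (down 0): focus=G path=1/0 depth=2 children=['E'] left=[] right=[] parent=X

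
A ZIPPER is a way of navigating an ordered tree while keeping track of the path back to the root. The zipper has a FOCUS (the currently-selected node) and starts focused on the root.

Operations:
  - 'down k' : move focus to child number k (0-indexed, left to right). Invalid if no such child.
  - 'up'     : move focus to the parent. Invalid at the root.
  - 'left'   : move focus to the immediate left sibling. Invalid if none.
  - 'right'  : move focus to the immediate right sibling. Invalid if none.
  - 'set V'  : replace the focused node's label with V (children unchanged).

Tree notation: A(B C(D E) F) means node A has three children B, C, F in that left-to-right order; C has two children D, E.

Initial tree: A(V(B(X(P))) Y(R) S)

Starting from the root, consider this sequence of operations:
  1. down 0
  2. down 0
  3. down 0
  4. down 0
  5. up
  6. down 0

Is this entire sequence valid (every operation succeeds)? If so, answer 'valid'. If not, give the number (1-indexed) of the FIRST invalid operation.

Step 1 (down 0): focus=V path=0 depth=1 children=['B'] left=[] right=['Y', 'S'] parent=A
Step 2 (down 0): focus=B path=0/0 depth=2 children=['X'] left=[] right=[] parent=V
Step 3 (down 0): focus=X path=0/0/0 depth=3 children=['P'] left=[] right=[] parent=B
Step 4 (down 0): focus=P path=0/0/0/0 depth=4 children=[] left=[] right=[] parent=X
Step 5 (up): focus=X path=0/0/0 depth=3 children=['P'] left=[] right=[] parent=B
Step 6 (down 0): focus=P path=0/0/0/0 depth=4 children=[] left=[] right=[] parent=X

Answer: valid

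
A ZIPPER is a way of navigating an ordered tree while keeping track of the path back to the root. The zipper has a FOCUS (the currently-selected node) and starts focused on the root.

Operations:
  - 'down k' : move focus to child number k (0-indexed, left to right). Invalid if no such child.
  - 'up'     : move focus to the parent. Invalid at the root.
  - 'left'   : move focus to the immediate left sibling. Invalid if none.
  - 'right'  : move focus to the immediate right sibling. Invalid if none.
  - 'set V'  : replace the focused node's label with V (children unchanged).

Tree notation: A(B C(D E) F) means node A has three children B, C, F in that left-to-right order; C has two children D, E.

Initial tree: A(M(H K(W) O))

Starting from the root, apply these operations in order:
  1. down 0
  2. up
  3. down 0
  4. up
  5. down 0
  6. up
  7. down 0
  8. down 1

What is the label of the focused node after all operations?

Answer: K

Derivation:
Step 1 (down 0): focus=M path=0 depth=1 children=['H', 'K', 'O'] left=[] right=[] parent=A
Step 2 (up): focus=A path=root depth=0 children=['M'] (at root)
Step 3 (down 0): focus=M path=0 depth=1 children=['H', 'K', 'O'] left=[] right=[] parent=A
Step 4 (up): focus=A path=root depth=0 children=['M'] (at root)
Step 5 (down 0): focus=M path=0 depth=1 children=['H', 'K', 'O'] left=[] right=[] parent=A
Step 6 (up): focus=A path=root depth=0 children=['M'] (at root)
Step 7 (down 0): focus=M path=0 depth=1 children=['H', 'K', 'O'] left=[] right=[] parent=A
Step 8 (down 1): focus=K path=0/1 depth=2 children=['W'] left=['H'] right=['O'] parent=M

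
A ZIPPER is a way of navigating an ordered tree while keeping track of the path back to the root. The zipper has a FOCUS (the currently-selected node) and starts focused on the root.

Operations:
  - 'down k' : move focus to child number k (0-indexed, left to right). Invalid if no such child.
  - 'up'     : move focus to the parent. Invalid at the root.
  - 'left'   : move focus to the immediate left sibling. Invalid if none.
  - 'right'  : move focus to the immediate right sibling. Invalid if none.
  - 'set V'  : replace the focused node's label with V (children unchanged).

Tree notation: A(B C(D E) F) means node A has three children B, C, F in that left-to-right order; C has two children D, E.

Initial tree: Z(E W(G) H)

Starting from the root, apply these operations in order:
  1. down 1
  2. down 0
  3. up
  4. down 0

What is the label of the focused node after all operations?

Step 1 (down 1): focus=W path=1 depth=1 children=['G'] left=['E'] right=['H'] parent=Z
Step 2 (down 0): focus=G path=1/0 depth=2 children=[] left=[] right=[] parent=W
Step 3 (up): focus=W path=1 depth=1 children=['G'] left=['E'] right=['H'] parent=Z
Step 4 (down 0): focus=G path=1/0 depth=2 children=[] left=[] right=[] parent=W

Answer: G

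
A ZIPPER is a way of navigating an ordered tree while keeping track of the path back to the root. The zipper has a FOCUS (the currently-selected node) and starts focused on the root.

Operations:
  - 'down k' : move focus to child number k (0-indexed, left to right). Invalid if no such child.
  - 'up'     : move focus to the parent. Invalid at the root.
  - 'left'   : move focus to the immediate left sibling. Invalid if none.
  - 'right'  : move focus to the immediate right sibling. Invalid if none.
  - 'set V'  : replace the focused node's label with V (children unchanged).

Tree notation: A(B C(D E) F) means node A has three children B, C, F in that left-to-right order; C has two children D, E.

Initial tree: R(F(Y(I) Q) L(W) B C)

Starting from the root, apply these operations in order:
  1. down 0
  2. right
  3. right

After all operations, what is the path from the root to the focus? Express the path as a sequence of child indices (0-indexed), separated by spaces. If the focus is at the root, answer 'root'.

Step 1 (down 0): focus=F path=0 depth=1 children=['Y', 'Q'] left=[] right=['L', 'B', 'C'] parent=R
Step 2 (right): focus=L path=1 depth=1 children=['W'] left=['F'] right=['B', 'C'] parent=R
Step 3 (right): focus=B path=2 depth=1 children=[] left=['F', 'L'] right=['C'] parent=R

Answer: 2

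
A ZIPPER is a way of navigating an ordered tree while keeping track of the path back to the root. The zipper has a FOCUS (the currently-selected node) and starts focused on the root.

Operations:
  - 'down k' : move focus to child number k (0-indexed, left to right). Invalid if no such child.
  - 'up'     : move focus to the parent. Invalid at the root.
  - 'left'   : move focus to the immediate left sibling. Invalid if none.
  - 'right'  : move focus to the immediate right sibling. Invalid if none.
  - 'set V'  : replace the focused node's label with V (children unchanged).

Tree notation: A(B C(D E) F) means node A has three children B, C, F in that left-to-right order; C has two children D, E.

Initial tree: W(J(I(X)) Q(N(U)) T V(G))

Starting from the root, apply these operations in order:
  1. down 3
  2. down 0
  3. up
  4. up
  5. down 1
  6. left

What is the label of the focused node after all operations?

Step 1 (down 3): focus=V path=3 depth=1 children=['G'] left=['J', 'Q', 'T'] right=[] parent=W
Step 2 (down 0): focus=G path=3/0 depth=2 children=[] left=[] right=[] parent=V
Step 3 (up): focus=V path=3 depth=1 children=['G'] left=['J', 'Q', 'T'] right=[] parent=W
Step 4 (up): focus=W path=root depth=0 children=['J', 'Q', 'T', 'V'] (at root)
Step 5 (down 1): focus=Q path=1 depth=1 children=['N'] left=['J'] right=['T', 'V'] parent=W
Step 6 (left): focus=J path=0 depth=1 children=['I'] left=[] right=['Q', 'T', 'V'] parent=W

Answer: J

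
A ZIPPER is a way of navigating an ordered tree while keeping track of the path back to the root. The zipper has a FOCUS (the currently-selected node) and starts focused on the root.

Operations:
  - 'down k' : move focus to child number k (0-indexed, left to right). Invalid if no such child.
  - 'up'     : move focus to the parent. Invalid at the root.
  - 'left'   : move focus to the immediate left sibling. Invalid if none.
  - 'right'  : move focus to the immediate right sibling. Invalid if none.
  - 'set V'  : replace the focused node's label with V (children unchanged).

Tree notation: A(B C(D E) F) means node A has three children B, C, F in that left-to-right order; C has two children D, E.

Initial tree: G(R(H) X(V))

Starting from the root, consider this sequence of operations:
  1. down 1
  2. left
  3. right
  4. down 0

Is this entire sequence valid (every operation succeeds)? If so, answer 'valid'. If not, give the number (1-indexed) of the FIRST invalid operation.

Step 1 (down 1): focus=X path=1 depth=1 children=['V'] left=['R'] right=[] parent=G
Step 2 (left): focus=R path=0 depth=1 children=['H'] left=[] right=['X'] parent=G
Step 3 (right): focus=X path=1 depth=1 children=['V'] left=['R'] right=[] parent=G
Step 4 (down 0): focus=V path=1/0 depth=2 children=[] left=[] right=[] parent=X

Answer: valid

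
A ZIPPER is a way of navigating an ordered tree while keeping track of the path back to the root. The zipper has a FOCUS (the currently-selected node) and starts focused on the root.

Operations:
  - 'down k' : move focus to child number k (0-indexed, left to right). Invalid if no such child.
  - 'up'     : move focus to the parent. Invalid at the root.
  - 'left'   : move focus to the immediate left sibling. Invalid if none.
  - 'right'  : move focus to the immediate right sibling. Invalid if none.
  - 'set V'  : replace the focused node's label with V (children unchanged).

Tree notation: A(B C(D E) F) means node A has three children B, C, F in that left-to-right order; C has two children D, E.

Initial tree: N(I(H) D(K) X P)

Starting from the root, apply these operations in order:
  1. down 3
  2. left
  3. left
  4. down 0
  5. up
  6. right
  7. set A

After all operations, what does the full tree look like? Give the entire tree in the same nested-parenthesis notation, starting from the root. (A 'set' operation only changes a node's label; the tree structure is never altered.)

Step 1 (down 3): focus=P path=3 depth=1 children=[] left=['I', 'D', 'X'] right=[] parent=N
Step 2 (left): focus=X path=2 depth=1 children=[] left=['I', 'D'] right=['P'] parent=N
Step 3 (left): focus=D path=1 depth=1 children=['K'] left=['I'] right=['X', 'P'] parent=N
Step 4 (down 0): focus=K path=1/0 depth=2 children=[] left=[] right=[] parent=D
Step 5 (up): focus=D path=1 depth=1 children=['K'] left=['I'] right=['X', 'P'] parent=N
Step 6 (right): focus=X path=2 depth=1 children=[] left=['I', 'D'] right=['P'] parent=N
Step 7 (set A): focus=A path=2 depth=1 children=[] left=['I', 'D'] right=['P'] parent=N

Answer: N(I(H) D(K) A P)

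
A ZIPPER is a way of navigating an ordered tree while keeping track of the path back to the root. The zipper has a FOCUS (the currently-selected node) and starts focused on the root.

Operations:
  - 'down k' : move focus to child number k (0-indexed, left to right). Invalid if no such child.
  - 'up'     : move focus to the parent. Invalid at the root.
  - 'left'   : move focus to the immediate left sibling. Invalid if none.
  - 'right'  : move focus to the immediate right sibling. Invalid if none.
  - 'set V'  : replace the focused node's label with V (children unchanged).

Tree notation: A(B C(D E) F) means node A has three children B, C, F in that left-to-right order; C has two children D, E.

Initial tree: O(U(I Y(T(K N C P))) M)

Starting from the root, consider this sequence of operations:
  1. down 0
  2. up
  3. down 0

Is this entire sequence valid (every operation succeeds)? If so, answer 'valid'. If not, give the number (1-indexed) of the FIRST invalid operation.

Answer: valid

Derivation:
Step 1 (down 0): focus=U path=0 depth=1 children=['I', 'Y'] left=[] right=['M'] parent=O
Step 2 (up): focus=O path=root depth=0 children=['U', 'M'] (at root)
Step 3 (down 0): focus=U path=0 depth=1 children=['I', 'Y'] left=[] right=['M'] parent=O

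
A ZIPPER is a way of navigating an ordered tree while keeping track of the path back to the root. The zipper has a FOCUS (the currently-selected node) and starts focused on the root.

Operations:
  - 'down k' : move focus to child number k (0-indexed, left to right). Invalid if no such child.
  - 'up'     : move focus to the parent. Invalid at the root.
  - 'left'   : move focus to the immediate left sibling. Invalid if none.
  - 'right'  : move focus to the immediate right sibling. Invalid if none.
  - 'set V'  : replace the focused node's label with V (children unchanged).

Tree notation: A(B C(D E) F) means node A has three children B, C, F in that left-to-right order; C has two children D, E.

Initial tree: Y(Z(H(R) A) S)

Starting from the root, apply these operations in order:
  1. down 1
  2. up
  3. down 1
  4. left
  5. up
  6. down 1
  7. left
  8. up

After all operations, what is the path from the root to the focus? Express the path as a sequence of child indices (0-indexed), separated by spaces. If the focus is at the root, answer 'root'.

Step 1 (down 1): focus=S path=1 depth=1 children=[] left=['Z'] right=[] parent=Y
Step 2 (up): focus=Y path=root depth=0 children=['Z', 'S'] (at root)
Step 3 (down 1): focus=S path=1 depth=1 children=[] left=['Z'] right=[] parent=Y
Step 4 (left): focus=Z path=0 depth=1 children=['H', 'A'] left=[] right=['S'] parent=Y
Step 5 (up): focus=Y path=root depth=0 children=['Z', 'S'] (at root)
Step 6 (down 1): focus=S path=1 depth=1 children=[] left=['Z'] right=[] parent=Y
Step 7 (left): focus=Z path=0 depth=1 children=['H', 'A'] left=[] right=['S'] parent=Y
Step 8 (up): focus=Y path=root depth=0 children=['Z', 'S'] (at root)

Answer: root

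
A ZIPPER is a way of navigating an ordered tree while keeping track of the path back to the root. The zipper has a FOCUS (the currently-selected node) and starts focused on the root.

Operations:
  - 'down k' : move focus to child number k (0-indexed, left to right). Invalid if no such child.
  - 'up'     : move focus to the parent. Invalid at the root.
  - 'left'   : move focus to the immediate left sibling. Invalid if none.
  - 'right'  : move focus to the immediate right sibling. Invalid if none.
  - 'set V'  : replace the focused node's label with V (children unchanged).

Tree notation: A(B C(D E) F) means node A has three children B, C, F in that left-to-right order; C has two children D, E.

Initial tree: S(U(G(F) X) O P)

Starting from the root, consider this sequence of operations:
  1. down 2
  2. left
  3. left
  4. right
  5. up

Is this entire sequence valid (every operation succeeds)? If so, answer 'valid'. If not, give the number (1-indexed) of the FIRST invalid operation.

Step 1 (down 2): focus=P path=2 depth=1 children=[] left=['U', 'O'] right=[] parent=S
Step 2 (left): focus=O path=1 depth=1 children=[] left=['U'] right=['P'] parent=S
Step 3 (left): focus=U path=0 depth=1 children=['G', 'X'] left=[] right=['O', 'P'] parent=S
Step 4 (right): focus=O path=1 depth=1 children=[] left=['U'] right=['P'] parent=S
Step 5 (up): focus=S path=root depth=0 children=['U', 'O', 'P'] (at root)

Answer: valid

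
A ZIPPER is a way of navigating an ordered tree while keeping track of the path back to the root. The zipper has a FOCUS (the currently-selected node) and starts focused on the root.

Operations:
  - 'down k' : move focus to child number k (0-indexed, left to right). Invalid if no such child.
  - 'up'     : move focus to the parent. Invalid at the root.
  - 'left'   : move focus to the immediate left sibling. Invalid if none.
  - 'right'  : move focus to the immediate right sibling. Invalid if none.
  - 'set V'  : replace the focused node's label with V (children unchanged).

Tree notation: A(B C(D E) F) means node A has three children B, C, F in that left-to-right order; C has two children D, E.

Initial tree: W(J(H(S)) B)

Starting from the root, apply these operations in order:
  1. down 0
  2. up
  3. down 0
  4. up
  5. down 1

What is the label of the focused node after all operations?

Answer: B

Derivation:
Step 1 (down 0): focus=J path=0 depth=1 children=['H'] left=[] right=['B'] parent=W
Step 2 (up): focus=W path=root depth=0 children=['J', 'B'] (at root)
Step 3 (down 0): focus=J path=0 depth=1 children=['H'] left=[] right=['B'] parent=W
Step 4 (up): focus=W path=root depth=0 children=['J', 'B'] (at root)
Step 5 (down 1): focus=B path=1 depth=1 children=[] left=['J'] right=[] parent=W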